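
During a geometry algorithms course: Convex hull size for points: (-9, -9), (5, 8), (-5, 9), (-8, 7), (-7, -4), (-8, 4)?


Convex hull vertices (CCW): (-9, -9), (5, 8), (-5, 9), (-8, 7)
Count = 4

4


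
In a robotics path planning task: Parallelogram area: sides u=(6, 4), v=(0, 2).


|u x v| = |6*2 - 4*0|
= |12 - 0| = 12

12


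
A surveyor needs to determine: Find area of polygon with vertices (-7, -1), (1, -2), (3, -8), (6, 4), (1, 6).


Shoelace sum: ((-7)*(-2) - 1*(-1)) + (1*(-8) - 3*(-2)) + (3*4 - 6*(-8)) + (6*6 - 1*4) + (1*(-1) - (-7)*6)
= 146
Area = |146|/2 = 73

73


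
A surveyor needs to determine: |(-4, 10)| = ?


|u| = sqrt((-4)^2 + 10^2) = sqrt(116) = 10.7703

10.7703


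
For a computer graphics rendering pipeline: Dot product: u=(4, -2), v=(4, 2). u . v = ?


u . v = u_x*v_x + u_y*v_y = 4*4 + (-2)*2
= 16 + (-4) = 12

12


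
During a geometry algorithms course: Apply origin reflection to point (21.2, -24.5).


Reflection over origin: (x,y) -> (-x,-y)
(21.2, -24.5) -> (-21.2, 24.5)

(-21.2, 24.5)


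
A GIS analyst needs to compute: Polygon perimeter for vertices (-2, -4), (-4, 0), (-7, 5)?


Sides: (-2, -4)->(-4, 0): sqrt(20) = 4.472136, (-4, 0)->(-7, 5): sqrt(34) = 5.830952, (-7, 5)->(-2, -4): sqrt(106) = 10.29563
Sum = 20.598718
Perimeter = 20.5987

20.5987


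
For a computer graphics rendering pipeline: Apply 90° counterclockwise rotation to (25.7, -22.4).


90° CCW: (x,y) -> (-y, x)
(25.7,-22.4) -> (22.4, 25.7)

(22.4, 25.7)


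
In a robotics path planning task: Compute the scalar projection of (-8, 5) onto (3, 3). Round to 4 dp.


u.v = -9, |v| = sqrt(18) = 4.2426
Scalar projection = u.v / |v| = -9 / sqrt(18) = -2.1213

-2.1213


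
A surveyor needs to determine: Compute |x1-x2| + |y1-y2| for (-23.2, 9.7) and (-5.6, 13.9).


|(-23.2)-(-5.6)| + |9.7-13.9| = 17.6 + 4.2 = 21.8

21.8


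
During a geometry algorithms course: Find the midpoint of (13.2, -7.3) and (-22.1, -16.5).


M = ((13.2+(-22.1))/2, ((-7.3)+(-16.5))/2)
= (-4.45, -11.9)

(-4.45, -11.9)


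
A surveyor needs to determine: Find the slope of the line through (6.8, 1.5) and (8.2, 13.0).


slope = (y2-y1)/(x2-x1) = (13-1.5)/(8.2-6.8) = 11.5/1.4 = 8.2143

8.2143


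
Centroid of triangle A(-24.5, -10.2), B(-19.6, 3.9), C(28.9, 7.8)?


Centroid = ((x_A+x_B+x_C)/3, (y_A+y_B+y_C)/3)
= (((-24.5)+(-19.6)+28.9)/3, ((-10.2)+3.9+7.8)/3)
= (-5.0667, 0.5)

(-5.0667, 0.5)


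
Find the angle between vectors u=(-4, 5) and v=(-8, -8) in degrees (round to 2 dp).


u.v = -8, |u| = sqrt(41) = 6.4031, |v| = sqrt(128) = 11.3137
cos(theta) = u.v/(|u||v|) = -8/sqrt(5248) = -0.110432
theta = acos(-0.110432) = 96.34 degrees

96.34 degrees


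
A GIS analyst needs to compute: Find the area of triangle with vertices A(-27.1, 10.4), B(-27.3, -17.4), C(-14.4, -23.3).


Area = |x_A(y_B-y_C) + x_B(y_C-y_A) + x_C(y_A-y_B)|/2
= |(-159.89) + 920.01 + (-400.32)|/2
= 359.8/2 = 179.9

179.9


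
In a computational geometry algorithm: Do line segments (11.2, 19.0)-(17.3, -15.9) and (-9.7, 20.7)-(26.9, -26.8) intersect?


Cross products: d1=930.53, d2=-57.06, d3=-719.04, d4=268.55
d1*d2 < 0 and d3*d4 < 0? yes

Yes, they intersect


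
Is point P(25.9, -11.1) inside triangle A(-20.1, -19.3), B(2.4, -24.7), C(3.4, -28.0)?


Cross products: AB x AP = 432.9, BC x BP = 91.15, CA x CP = -592.9
All same sign? no

No, outside


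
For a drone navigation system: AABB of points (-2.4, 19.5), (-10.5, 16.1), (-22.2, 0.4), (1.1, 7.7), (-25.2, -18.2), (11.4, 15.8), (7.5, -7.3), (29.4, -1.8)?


x range: [-25.2, 29.4]
y range: [-18.2, 19.5]
Bounding box: (-25.2,-18.2) to (29.4,19.5)

(-25.2,-18.2) to (29.4,19.5)


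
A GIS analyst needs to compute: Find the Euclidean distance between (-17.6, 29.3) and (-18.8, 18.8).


dx=-1.2, dy=-10.5
d^2 = (-1.2)^2 + (-10.5)^2 = 111.69
d = sqrt(111.69) = 10.5683

10.5683


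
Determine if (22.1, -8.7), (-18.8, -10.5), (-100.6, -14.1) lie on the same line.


Cross product: ((-18.8)-22.1)*((-14.1)-(-8.7)) - ((-10.5)-(-8.7))*((-100.6)-22.1)
= 0

Yes, collinear


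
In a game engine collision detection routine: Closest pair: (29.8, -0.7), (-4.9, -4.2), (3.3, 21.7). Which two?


d(P0,P1) = 34.8761, d(P0,P2) = 34.6988, d(P1,P2) = 27.1671
Closest: P1 and P2

Closest pair: (-4.9, -4.2) and (3.3, 21.7), distance = 27.1671


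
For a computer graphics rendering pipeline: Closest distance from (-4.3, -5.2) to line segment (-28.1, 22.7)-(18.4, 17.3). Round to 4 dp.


Project P onto AB: t = 0.5738 (clamped to [0,1])
Closest point on segment: (-1.4198, 19.6017)
Distance: 24.9683

24.9683


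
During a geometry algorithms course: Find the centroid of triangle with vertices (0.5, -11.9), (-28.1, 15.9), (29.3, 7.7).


Centroid = ((x_A+x_B+x_C)/3, (y_A+y_B+y_C)/3)
= ((0.5+(-28.1)+29.3)/3, ((-11.9)+15.9+7.7)/3)
= (0.5667, 3.9)

(0.5667, 3.9)


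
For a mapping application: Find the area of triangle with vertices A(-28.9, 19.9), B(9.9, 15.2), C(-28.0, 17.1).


Area = |x_A(y_B-y_C) + x_B(y_C-y_A) + x_C(y_A-y_B)|/2
= |54.91 + (-27.72) + (-131.6)|/2
= 104.41/2 = 52.205

52.205


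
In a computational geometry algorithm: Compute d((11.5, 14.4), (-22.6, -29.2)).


dx=-34.1, dy=-43.6
d^2 = (-34.1)^2 + (-43.6)^2 = 3063.77
d = sqrt(3063.77) = 55.3513

55.3513


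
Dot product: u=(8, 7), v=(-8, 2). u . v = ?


u . v = u_x*v_x + u_y*v_y = 8*(-8) + 7*2
= (-64) + 14 = -50

-50


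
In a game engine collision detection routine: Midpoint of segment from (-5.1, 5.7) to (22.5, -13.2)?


M = (((-5.1)+22.5)/2, (5.7+(-13.2))/2)
= (8.7, -3.75)

(8.7, -3.75)


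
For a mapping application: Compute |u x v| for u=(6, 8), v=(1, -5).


|u x v| = |6*(-5) - 8*1|
= |(-30) - 8| = 38

38


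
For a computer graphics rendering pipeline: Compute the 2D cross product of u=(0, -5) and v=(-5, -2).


u x v = u_x*v_y - u_y*v_x = 0*(-2) - (-5)*(-5)
= 0 - 25 = -25

-25


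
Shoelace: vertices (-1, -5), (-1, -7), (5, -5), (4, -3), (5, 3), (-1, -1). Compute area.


Shoelace sum: ((-1)*(-7) - (-1)*(-5)) + ((-1)*(-5) - 5*(-7)) + (5*(-3) - 4*(-5)) + (4*3 - 5*(-3)) + (5*(-1) - (-1)*3) + ((-1)*(-5) - (-1)*(-1))
= 76
Area = |76|/2 = 38

38


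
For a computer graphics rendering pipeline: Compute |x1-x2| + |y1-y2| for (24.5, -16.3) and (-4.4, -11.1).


|24.5-(-4.4)| + |(-16.3)-(-11.1)| = 28.9 + 5.2 = 34.1

34.1


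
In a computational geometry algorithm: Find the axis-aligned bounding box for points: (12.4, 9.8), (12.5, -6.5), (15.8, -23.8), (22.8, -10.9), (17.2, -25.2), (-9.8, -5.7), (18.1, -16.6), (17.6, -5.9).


x range: [-9.8, 22.8]
y range: [-25.2, 9.8]
Bounding box: (-9.8,-25.2) to (22.8,9.8)

(-9.8,-25.2) to (22.8,9.8)


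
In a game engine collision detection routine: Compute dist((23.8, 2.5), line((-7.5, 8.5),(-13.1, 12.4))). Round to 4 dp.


|cross product| = 88.47
|line direction| = sqrt(46.57) = 6.8242
Distance = 88.47/sqrt(46.57) = 12.9641

12.9641


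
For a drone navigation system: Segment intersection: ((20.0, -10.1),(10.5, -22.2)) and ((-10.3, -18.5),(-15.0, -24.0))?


Cross products: d1=127.17, d2=131.79, d3=-286.83, d4=-291.45
d1*d2 < 0 and d3*d4 < 0? no

No, they don't intersect


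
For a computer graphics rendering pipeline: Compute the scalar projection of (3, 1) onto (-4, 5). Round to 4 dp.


u.v = -7, |v| = sqrt(41) = 6.4031
Scalar projection = u.v / |v| = -7 / sqrt(41) = -1.0932

-1.0932


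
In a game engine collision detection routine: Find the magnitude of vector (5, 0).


|u| = sqrt(5^2 + 0^2) = sqrt(25) = 5

5


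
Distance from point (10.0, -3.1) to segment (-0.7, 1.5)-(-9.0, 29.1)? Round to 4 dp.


Project P onto AB: t = 0 (clamped to [0,1])
Closest point on segment: (-0.7, 1.5)
Distance: 11.6469

11.6469


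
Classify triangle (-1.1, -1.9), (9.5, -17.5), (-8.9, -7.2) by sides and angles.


Side lengths squared: AB^2=355.72, BC^2=444.65, CA^2=88.93
Sorted: [88.93, 355.72, 444.65]
By sides: Scalene, By angles: Right

Scalene, Right


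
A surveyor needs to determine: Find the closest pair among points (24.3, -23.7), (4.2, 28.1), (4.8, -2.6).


d(P0,P1) = 55.563, d(P0,P2) = 28.7308, d(P1,P2) = 30.7059
Closest: P0 and P2

Closest pair: (24.3, -23.7) and (4.8, -2.6), distance = 28.7308


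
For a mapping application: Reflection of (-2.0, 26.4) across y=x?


Reflection over y=x: (x,y) -> (y,x)
(-2, 26.4) -> (26.4, -2)

(26.4, -2)


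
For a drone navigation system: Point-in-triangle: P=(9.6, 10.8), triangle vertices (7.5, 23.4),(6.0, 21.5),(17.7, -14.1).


Cross products: AB x AP = 22.89, BC x BP = 2.97, CA x CP = 49.77
All same sign? yes

Yes, inside


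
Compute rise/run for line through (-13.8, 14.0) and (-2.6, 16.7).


slope = (y2-y1)/(x2-x1) = (16.7-14)/((-2.6)-(-13.8)) = 2.7/11.2 = 0.2411

0.2411


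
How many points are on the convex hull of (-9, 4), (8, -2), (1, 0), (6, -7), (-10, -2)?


Convex hull vertices (CCW): (-10, -2), (6, -7), (8, -2), (-9, 4)
Count = 4

4


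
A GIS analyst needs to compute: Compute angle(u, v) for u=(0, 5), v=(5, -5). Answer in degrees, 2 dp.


u.v = -25, |u| = sqrt(25) = 5, |v| = sqrt(50) = 7.0711
cos(theta) = u.v/(|u||v|) = -25/sqrt(1250) = -0.707107
theta = acos(-0.707107) = 135 degrees

135 degrees


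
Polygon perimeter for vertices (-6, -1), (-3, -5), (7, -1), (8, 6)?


Sides: (-6, -1)->(-3, -5): sqrt(25) = 5, (-3, -5)->(7, -1): sqrt(116) = 10.77033, (7, -1)->(8, 6): sqrt(50) = 7.071068, (8, 6)->(-6, -1): sqrt(245) = 15.652476
Sum = 38.493874
Perimeter = 38.4939

38.4939


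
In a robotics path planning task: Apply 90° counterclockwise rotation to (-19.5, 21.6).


90° CCW: (x,y) -> (-y, x)
(-19.5,21.6) -> (-21.6, -19.5)

(-21.6, -19.5)


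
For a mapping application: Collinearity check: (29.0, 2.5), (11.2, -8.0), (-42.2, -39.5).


Cross product: (11.2-29)*((-39.5)-2.5) - ((-8)-2.5)*((-42.2)-29)
= 0

Yes, collinear


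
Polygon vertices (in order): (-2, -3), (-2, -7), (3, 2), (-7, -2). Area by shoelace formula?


Shoelace sum: ((-2)*(-7) - (-2)*(-3)) + ((-2)*2 - 3*(-7)) + (3*(-2) - (-7)*2) + ((-7)*(-3) - (-2)*(-2))
= 50
Area = |50|/2 = 25

25


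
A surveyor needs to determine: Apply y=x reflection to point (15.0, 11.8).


Reflection over y=x: (x,y) -> (y,x)
(15, 11.8) -> (11.8, 15)

(11.8, 15)


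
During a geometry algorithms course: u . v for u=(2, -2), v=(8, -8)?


u . v = u_x*v_x + u_y*v_y = 2*8 + (-2)*(-8)
= 16 + 16 = 32

32


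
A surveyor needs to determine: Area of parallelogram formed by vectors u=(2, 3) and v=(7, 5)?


|u x v| = |2*5 - 3*7|
= |10 - 21| = 11

11


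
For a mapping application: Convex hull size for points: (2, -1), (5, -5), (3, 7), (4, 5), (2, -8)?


Convex hull vertices (CCW): (2, -8), (5, -5), (4, 5), (3, 7), (2, -1)
Count = 5

5


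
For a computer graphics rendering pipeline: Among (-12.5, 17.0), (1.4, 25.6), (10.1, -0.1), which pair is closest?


d(P0,P1) = 16.3453, d(P0,P2) = 28.3403, d(P1,P2) = 27.1326
Closest: P0 and P1

Closest pair: (-12.5, 17.0) and (1.4, 25.6), distance = 16.3453


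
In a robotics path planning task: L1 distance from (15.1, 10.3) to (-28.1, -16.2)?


|15.1-(-28.1)| + |10.3-(-16.2)| = 43.2 + 26.5 = 69.7

69.7


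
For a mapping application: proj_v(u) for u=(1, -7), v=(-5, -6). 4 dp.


u.v = 37, |v| = sqrt(61) = 7.8102
Scalar projection = u.v / |v| = 37 / sqrt(61) = 4.7374

4.7374


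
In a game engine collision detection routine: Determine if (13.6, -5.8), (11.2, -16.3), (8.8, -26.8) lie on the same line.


Cross product: (11.2-13.6)*((-26.8)-(-5.8)) - ((-16.3)-(-5.8))*(8.8-13.6)
= 0

Yes, collinear


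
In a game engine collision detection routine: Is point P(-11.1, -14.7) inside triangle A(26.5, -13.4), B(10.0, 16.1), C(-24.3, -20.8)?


Cross products: AB x AP = 1130.65, BC x BP = 277.85, CA x CP = 212.2
All same sign? yes

Yes, inside


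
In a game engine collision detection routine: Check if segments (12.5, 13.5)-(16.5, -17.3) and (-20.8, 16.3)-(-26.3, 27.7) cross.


Cross products: d1=-364.22, d2=-240.42, d3=-1014.44, d4=-1138.24
d1*d2 < 0 and d3*d4 < 0? no

No, they don't intersect


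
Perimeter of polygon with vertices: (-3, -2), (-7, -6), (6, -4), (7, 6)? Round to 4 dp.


Sides: (-3, -2)->(-7, -6): sqrt(32) = 5.656854, (-7, -6)->(6, -4): sqrt(173) = 13.152946, (6, -4)->(7, 6): sqrt(101) = 10.049876, (7, 6)->(-3, -2): sqrt(164) = 12.806248
Sum = 41.665924
Perimeter = 41.6659

41.6659


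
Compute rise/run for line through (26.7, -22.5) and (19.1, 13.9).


slope = (y2-y1)/(x2-x1) = (13.9-(-22.5))/(19.1-26.7) = 36.4/(-7.6) = -4.7895

-4.7895


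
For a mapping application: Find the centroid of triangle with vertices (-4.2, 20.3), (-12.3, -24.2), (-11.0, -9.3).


Centroid = ((x_A+x_B+x_C)/3, (y_A+y_B+y_C)/3)
= (((-4.2)+(-12.3)+(-11))/3, (20.3+(-24.2)+(-9.3))/3)
= (-9.1667, -4.4)

(-9.1667, -4.4)


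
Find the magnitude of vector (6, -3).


|u| = sqrt(6^2 + (-3)^2) = sqrt(45) = 6.7082

6.7082


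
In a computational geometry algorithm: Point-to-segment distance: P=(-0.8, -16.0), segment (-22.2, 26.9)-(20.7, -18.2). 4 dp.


Project P onto AB: t = 0.7363 (clamped to [0,1])
Closest point on segment: (9.3885, -6.3085)
Distance: 14.0617

14.0617


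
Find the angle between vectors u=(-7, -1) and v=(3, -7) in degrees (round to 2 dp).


u.v = -14, |u| = sqrt(50) = 7.0711, |v| = sqrt(58) = 7.6158
cos(theta) = u.v/(|u||v|) = -14/sqrt(2900) = -0.259973
theta = acos(-0.259973) = 105.07 degrees

105.07 degrees


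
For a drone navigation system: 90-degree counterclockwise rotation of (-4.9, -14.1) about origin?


90° CCW: (x,y) -> (-y, x)
(-4.9,-14.1) -> (14.1, -4.9)

(14.1, -4.9)


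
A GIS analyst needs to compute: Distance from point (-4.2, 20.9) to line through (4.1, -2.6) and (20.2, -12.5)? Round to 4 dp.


|cross product| = 296.18
|line direction| = sqrt(357.22) = 18.9003
Distance = 296.18/sqrt(357.22) = 15.6707

15.6707


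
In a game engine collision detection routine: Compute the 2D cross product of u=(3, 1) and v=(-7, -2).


u x v = u_x*v_y - u_y*v_x = 3*(-2) - 1*(-7)
= (-6) - (-7) = 1

1


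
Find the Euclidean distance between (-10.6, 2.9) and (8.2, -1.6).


dx=18.8, dy=-4.5
d^2 = 18.8^2 + (-4.5)^2 = 373.69
d = sqrt(373.69) = 19.3311

19.3311


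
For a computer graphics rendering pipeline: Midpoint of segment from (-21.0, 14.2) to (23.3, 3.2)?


M = (((-21)+23.3)/2, (14.2+3.2)/2)
= (1.15, 8.7)

(1.15, 8.7)


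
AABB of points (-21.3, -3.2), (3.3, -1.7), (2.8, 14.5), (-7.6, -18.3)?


x range: [-21.3, 3.3]
y range: [-18.3, 14.5]
Bounding box: (-21.3,-18.3) to (3.3,14.5)

(-21.3,-18.3) to (3.3,14.5)


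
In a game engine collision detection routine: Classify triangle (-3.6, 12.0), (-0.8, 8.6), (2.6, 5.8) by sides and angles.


Side lengths squared: AB^2=19.4, BC^2=19.4, CA^2=76.88
Sorted: [19.4, 19.4, 76.88]
By sides: Isosceles, By angles: Obtuse

Isosceles, Obtuse


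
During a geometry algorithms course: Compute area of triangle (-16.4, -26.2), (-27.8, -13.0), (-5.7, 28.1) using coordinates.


Area = |x_A(y_B-y_C) + x_B(y_C-y_A) + x_C(y_A-y_B)|/2
= |674.04 + (-1509.54) + 75.24|/2
= 760.26/2 = 380.13

380.13


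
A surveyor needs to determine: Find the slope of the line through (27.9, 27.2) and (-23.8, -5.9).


slope = (y2-y1)/(x2-x1) = ((-5.9)-27.2)/((-23.8)-27.9) = (-33.1)/(-51.7) = 0.6402

0.6402


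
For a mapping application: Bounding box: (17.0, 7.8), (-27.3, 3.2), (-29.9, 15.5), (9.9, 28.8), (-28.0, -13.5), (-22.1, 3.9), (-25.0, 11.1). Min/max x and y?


x range: [-29.9, 17]
y range: [-13.5, 28.8]
Bounding box: (-29.9,-13.5) to (17,28.8)

(-29.9,-13.5) to (17,28.8)


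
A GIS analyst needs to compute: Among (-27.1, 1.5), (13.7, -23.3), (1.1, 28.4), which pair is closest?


d(P0,P1) = 47.746, d(P0,P2) = 38.9724, d(P1,P2) = 53.2133
Closest: P0 and P2

Closest pair: (-27.1, 1.5) and (1.1, 28.4), distance = 38.9724


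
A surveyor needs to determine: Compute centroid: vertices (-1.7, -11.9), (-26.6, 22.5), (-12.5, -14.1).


Centroid = ((x_A+x_B+x_C)/3, (y_A+y_B+y_C)/3)
= (((-1.7)+(-26.6)+(-12.5))/3, ((-11.9)+22.5+(-14.1))/3)
= (-13.6, -1.1667)

(-13.6, -1.1667)


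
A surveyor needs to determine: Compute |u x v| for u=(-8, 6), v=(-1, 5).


|u x v| = |(-8)*5 - 6*(-1)|
= |(-40) - (-6)| = 34

34


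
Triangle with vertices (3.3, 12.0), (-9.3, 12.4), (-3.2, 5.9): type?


Side lengths squared: AB^2=158.92, BC^2=79.46, CA^2=79.46
Sorted: [79.46, 79.46, 158.92]
By sides: Isosceles, By angles: Right

Isosceles, Right


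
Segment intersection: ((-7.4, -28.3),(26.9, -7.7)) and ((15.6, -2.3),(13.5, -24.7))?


Cross products: d1=-460.6, d2=264.46, d3=418, d4=-307.06
d1*d2 < 0 and d3*d4 < 0? yes

Yes, they intersect


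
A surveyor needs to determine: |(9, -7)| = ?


|u| = sqrt(9^2 + (-7)^2) = sqrt(130) = 11.4018

11.4018


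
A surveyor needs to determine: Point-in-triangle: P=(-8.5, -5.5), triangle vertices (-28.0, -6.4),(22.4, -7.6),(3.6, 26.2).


Cross products: AB x AP = 68.76, BC x BP = 1004.94, CA x CP = 607.26
All same sign? yes

Yes, inside


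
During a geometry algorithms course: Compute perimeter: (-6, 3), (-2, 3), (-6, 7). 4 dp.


Sides: (-6, 3)->(-2, 3): sqrt(16) = 4, (-2, 3)->(-6, 7): sqrt(32) = 5.656854, (-6, 7)->(-6, 3): sqrt(16) = 4
Sum = 13.656854
Perimeter = 13.6569

13.6569


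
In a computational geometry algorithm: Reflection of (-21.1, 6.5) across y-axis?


Reflection over y-axis: (x,y) -> (-x,y)
(-21.1, 6.5) -> (21.1, 6.5)

(21.1, 6.5)


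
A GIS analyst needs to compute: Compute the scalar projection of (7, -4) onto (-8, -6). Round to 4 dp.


u.v = -32, |v| = sqrt(100) = 10
Scalar projection = u.v / |v| = -32 / sqrt(100) = -3.2

-3.2


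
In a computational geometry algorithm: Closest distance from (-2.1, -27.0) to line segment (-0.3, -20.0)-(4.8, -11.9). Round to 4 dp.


Project P onto AB: t = 0 (clamped to [0,1])
Closest point on segment: (-0.3, -20)
Distance: 7.2277

7.2277


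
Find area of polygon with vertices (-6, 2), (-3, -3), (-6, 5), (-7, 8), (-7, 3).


Shoelace sum: ((-6)*(-3) - (-3)*2) + ((-3)*5 - (-6)*(-3)) + ((-6)*8 - (-7)*5) + ((-7)*3 - (-7)*8) + ((-7)*2 - (-6)*3)
= 17
Area = |17|/2 = 8.5

8.5


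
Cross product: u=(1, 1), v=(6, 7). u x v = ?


u x v = u_x*v_y - u_y*v_x = 1*7 - 1*6
= 7 - 6 = 1

1


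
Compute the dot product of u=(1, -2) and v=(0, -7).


u . v = u_x*v_x + u_y*v_y = 1*0 + (-2)*(-7)
= 0 + 14 = 14

14


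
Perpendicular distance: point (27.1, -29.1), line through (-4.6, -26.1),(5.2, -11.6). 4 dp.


|cross product| = 489.05
|line direction| = sqrt(306.29) = 17.5011
Distance = 489.05/sqrt(306.29) = 27.9439

27.9439


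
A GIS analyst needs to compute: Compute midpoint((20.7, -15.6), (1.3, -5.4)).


M = ((20.7+1.3)/2, ((-15.6)+(-5.4))/2)
= (11, -10.5)

(11, -10.5)


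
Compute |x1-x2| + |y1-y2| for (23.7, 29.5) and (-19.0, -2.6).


|23.7-(-19)| + |29.5-(-2.6)| = 42.7 + 32.1 = 74.8

74.8


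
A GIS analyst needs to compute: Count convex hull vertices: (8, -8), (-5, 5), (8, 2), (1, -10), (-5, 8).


Convex hull vertices (CCW): (-5, 5), (1, -10), (8, -8), (8, 2), (-5, 8)
Count = 5

5


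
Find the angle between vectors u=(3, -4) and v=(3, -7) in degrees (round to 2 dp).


u.v = 37, |u| = sqrt(25) = 5, |v| = sqrt(58) = 7.6158
cos(theta) = u.v/(|u||v|) = 37/sqrt(1450) = 0.971668
theta = acos(0.971668) = 13.67 degrees

13.67 degrees


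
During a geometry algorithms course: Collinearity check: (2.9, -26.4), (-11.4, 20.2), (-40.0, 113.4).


Cross product: ((-11.4)-2.9)*(113.4-(-26.4)) - (20.2-(-26.4))*((-40)-2.9)
= 0

Yes, collinear


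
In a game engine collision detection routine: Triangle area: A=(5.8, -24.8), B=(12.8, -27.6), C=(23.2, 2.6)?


Area = |x_A(y_B-y_C) + x_B(y_C-y_A) + x_C(y_A-y_B)|/2
= |(-175.16) + 350.72 + 64.96|/2
= 240.52/2 = 120.26

120.26


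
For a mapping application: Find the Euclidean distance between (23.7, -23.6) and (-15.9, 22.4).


dx=-39.6, dy=46
d^2 = (-39.6)^2 + 46^2 = 3684.16
d = sqrt(3684.16) = 60.6973

60.6973


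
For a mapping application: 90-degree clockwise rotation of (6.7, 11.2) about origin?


90° CW: (x,y) -> (y, -x)
(6.7,11.2) -> (11.2, -6.7)

(11.2, -6.7)


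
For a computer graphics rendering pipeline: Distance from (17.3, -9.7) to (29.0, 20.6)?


dx=11.7, dy=30.3
d^2 = 11.7^2 + 30.3^2 = 1054.98
d = sqrt(1054.98) = 32.4805

32.4805


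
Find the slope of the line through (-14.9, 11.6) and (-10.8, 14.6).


slope = (y2-y1)/(x2-x1) = (14.6-11.6)/((-10.8)-(-14.9)) = 3/4.1 = 0.7317

0.7317


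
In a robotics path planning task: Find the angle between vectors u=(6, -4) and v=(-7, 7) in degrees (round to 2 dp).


u.v = -70, |u| = sqrt(52) = 7.2111, |v| = sqrt(98) = 9.8995
cos(theta) = u.v/(|u||v|) = -70/sqrt(5096) = -0.980581
theta = acos(-0.980581) = 168.69 degrees

168.69 degrees


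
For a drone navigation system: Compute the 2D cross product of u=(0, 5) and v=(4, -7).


u x v = u_x*v_y - u_y*v_x = 0*(-7) - 5*4
= 0 - 20 = -20

-20


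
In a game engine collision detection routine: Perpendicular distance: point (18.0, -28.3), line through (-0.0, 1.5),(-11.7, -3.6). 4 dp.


|cross product| = 440.46
|line direction| = sqrt(162.9) = 12.7632
Distance = 440.46/sqrt(162.9) = 34.5101

34.5101


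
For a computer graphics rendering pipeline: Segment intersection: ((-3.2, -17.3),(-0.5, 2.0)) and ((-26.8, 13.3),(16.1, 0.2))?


Cross products: d1=-1003.58, d2=-140.24, d3=538.1, d4=-325.24
d1*d2 < 0 and d3*d4 < 0? no

No, they don't intersect


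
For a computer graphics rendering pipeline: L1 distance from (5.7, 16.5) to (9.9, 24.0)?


|5.7-9.9| + |16.5-24| = 4.2 + 7.5 = 11.7

11.7


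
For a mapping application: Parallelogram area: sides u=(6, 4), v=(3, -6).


|u x v| = |6*(-6) - 4*3|
= |(-36) - 12| = 48

48


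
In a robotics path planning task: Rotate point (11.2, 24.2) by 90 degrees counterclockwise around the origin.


90° CCW: (x,y) -> (-y, x)
(11.2,24.2) -> (-24.2, 11.2)

(-24.2, 11.2)


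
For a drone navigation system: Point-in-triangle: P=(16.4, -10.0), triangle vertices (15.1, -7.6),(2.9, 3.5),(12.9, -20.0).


Cross products: AB x AP = 14.85, BC x BP = 182.25, CA x CP = -21.4
All same sign? no

No, outside


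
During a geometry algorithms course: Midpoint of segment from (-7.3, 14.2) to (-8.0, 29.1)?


M = (((-7.3)+(-8))/2, (14.2+29.1)/2)
= (-7.65, 21.65)

(-7.65, 21.65)


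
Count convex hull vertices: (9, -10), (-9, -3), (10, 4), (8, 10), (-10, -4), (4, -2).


Convex hull vertices (CCW): (-10, -4), (9, -10), (10, 4), (8, 10), (-9, -3)
Count = 5

5


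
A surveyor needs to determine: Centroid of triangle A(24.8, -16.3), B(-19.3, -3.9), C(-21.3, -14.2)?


Centroid = ((x_A+x_B+x_C)/3, (y_A+y_B+y_C)/3)
= ((24.8+(-19.3)+(-21.3))/3, ((-16.3)+(-3.9)+(-14.2))/3)
= (-5.2667, -11.4667)

(-5.2667, -11.4667)


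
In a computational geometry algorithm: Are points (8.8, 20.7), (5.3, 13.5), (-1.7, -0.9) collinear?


Cross product: (5.3-8.8)*((-0.9)-20.7) - (13.5-20.7)*((-1.7)-8.8)
= 0

Yes, collinear


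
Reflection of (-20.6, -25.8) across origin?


Reflection over origin: (x,y) -> (-x,-y)
(-20.6, -25.8) -> (20.6, 25.8)

(20.6, 25.8)


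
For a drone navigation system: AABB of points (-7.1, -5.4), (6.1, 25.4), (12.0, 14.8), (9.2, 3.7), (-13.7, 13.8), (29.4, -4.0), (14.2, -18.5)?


x range: [-13.7, 29.4]
y range: [-18.5, 25.4]
Bounding box: (-13.7,-18.5) to (29.4,25.4)

(-13.7,-18.5) to (29.4,25.4)


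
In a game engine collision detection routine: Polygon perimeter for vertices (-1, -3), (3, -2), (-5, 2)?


Sides: (-1, -3)->(3, -2): sqrt(17) = 4.123106, (3, -2)->(-5, 2): sqrt(80) = 8.944272, (-5, 2)->(-1, -3): sqrt(41) = 6.403124
Sum = 19.470502
Perimeter = 19.4705

19.4705


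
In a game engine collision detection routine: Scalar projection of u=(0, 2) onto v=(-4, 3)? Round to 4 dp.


u.v = 6, |v| = sqrt(25) = 5
Scalar projection = u.v / |v| = 6 / sqrt(25) = 1.2

1.2


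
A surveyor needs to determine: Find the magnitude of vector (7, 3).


|u| = sqrt(7^2 + 3^2) = sqrt(58) = 7.6158

7.6158


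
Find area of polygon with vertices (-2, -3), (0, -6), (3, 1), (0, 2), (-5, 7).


Shoelace sum: ((-2)*(-6) - 0*(-3)) + (0*1 - 3*(-6)) + (3*2 - 0*1) + (0*7 - (-5)*2) + ((-5)*(-3) - (-2)*7)
= 75
Area = |75|/2 = 37.5

37.5


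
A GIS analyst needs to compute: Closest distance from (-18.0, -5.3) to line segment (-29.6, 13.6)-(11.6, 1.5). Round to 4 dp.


Project P onto AB: t = 0.3832 (clamped to [0,1])
Closest point on segment: (-13.8111, 8.963)
Distance: 14.8654

14.8654


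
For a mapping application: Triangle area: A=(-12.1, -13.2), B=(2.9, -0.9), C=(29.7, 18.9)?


Area = |x_A(y_B-y_C) + x_B(y_C-y_A) + x_C(y_A-y_B)|/2
= |239.58 + 93.09 + (-365.31)|/2
= 32.64/2 = 16.32

16.32


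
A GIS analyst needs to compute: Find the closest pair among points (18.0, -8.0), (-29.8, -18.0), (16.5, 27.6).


d(P0,P1) = 48.8348, d(P0,P2) = 35.6316, d(P1,P2) = 64.985
Closest: P0 and P2

Closest pair: (18.0, -8.0) and (16.5, 27.6), distance = 35.6316


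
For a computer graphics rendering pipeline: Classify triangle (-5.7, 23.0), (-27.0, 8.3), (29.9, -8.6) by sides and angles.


Side lengths squared: AB^2=669.78, BC^2=3523.22, CA^2=2265.92
Sorted: [669.78, 2265.92, 3523.22]
By sides: Scalene, By angles: Obtuse

Scalene, Obtuse


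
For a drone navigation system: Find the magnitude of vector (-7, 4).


|u| = sqrt((-7)^2 + 4^2) = sqrt(65) = 8.0623

8.0623


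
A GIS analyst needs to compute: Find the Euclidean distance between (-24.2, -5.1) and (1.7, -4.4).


dx=25.9, dy=0.7
d^2 = 25.9^2 + 0.7^2 = 671.3
d = sqrt(671.3) = 25.9095

25.9095


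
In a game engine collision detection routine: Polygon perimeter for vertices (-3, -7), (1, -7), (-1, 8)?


Sides: (-3, -7)->(1, -7): sqrt(16) = 4, (1, -7)->(-1, 8): sqrt(229) = 15.132746, (-1, 8)->(-3, -7): sqrt(229) = 15.132746
Sum = 34.265492
Perimeter = 34.2655

34.2655


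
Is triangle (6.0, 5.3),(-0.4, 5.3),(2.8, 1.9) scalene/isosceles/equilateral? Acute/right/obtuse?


Side lengths squared: AB^2=40.96, BC^2=21.8, CA^2=21.8
Sorted: [21.8, 21.8, 40.96]
By sides: Isosceles, By angles: Acute

Isosceles, Acute


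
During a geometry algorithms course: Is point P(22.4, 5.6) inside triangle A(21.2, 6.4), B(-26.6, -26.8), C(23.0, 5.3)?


Cross products: AB x AP = 78.08, BC x BP = 34.14, CA x CP = 0.12
All same sign? yes

Yes, inside


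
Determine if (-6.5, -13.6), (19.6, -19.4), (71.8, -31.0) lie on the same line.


Cross product: (19.6-(-6.5))*((-31)-(-13.6)) - ((-19.4)-(-13.6))*(71.8-(-6.5))
= 0

Yes, collinear


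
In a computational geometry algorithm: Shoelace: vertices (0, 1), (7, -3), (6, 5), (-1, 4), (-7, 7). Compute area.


Shoelace sum: (0*(-3) - 7*1) + (7*5 - 6*(-3)) + (6*4 - (-1)*5) + ((-1)*7 - (-7)*4) + ((-7)*1 - 0*7)
= 89
Area = |89|/2 = 44.5

44.5


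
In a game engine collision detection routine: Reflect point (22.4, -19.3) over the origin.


Reflection over origin: (x,y) -> (-x,-y)
(22.4, -19.3) -> (-22.4, 19.3)

(-22.4, 19.3)


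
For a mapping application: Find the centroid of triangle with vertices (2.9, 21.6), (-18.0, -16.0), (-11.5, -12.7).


Centroid = ((x_A+x_B+x_C)/3, (y_A+y_B+y_C)/3)
= ((2.9+(-18)+(-11.5))/3, (21.6+(-16)+(-12.7))/3)
= (-8.8667, -2.3667)

(-8.8667, -2.3667)


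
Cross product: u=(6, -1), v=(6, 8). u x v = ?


u x v = u_x*v_y - u_y*v_x = 6*8 - (-1)*6
= 48 - (-6) = 54

54


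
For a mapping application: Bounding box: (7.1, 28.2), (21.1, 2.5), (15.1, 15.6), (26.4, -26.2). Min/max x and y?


x range: [7.1, 26.4]
y range: [-26.2, 28.2]
Bounding box: (7.1,-26.2) to (26.4,28.2)

(7.1,-26.2) to (26.4,28.2)


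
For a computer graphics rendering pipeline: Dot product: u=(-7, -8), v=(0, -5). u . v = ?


u . v = u_x*v_x + u_y*v_y = (-7)*0 + (-8)*(-5)
= 0 + 40 = 40

40


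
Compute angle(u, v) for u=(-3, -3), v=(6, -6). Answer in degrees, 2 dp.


u.v = 0, |u| = sqrt(18) = 4.2426, |v| = sqrt(72) = 8.4853
cos(theta) = u.v/(|u||v|) = 0/sqrt(1296) = 0
theta = acos(0) = 90 degrees

90 degrees


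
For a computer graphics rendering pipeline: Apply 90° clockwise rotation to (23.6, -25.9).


90° CW: (x,y) -> (y, -x)
(23.6,-25.9) -> (-25.9, -23.6)

(-25.9, -23.6)


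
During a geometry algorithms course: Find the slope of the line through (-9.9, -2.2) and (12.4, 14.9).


slope = (y2-y1)/(x2-x1) = (14.9-(-2.2))/(12.4-(-9.9)) = 17.1/22.3 = 0.7668

0.7668


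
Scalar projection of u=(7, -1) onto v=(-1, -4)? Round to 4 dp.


u.v = -3, |v| = sqrt(17) = 4.1231
Scalar projection = u.v / |v| = -3 / sqrt(17) = -0.7276

-0.7276


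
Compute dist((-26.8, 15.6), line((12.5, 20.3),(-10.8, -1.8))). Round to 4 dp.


|cross product| = 759.02
|line direction| = sqrt(1031.3) = 32.1139
Distance = 759.02/sqrt(1031.3) = 23.6353

23.6353


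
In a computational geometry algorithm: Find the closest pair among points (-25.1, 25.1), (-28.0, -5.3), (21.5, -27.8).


d(P0,P1) = 30.538, d(P0,P2) = 70.498, d(P1,P2) = 54.3737
Closest: P0 and P1

Closest pair: (-25.1, 25.1) and (-28.0, -5.3), distance = 30.538


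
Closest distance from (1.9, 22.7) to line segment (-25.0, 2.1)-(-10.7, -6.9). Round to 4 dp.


Project P onto AB: t = 0.698 (clamped to [0,1])
Closest point on segment: (-15.0187, -4.1819)
Distance: 31.7629

31.7629


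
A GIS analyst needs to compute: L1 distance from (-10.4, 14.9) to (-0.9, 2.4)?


|(-10.4)-(-0.9)| + |14.9-2.4| = 9.5 + 12.5 = 22

22


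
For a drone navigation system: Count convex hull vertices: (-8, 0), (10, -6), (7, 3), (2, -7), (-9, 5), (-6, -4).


Convex hull vertices (CCW): (-9, 5), (-8, 0), (-6, -4), (2, -7), (10, -6), (7, 3)
Count = 6

6


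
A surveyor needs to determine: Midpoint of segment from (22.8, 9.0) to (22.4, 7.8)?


M = ((22.8+22.4)/2, (9+7.8)/2)
= (22.6, 8.4)

(22.6, 8.4)


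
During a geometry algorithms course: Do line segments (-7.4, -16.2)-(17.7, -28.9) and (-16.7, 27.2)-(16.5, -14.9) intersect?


Cross products: d1=-1049.35, d2=-414.28, d3=971.23, d4=336.16
d1*d2 < 0 and d3*d4 < 0? no

No, they don't intersect


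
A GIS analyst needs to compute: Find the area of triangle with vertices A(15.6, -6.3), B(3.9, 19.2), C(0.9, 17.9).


Area = |x_A(y_B-y_C) + x_B(y_C-y_A) + x_C(y_A-y_B)|/2
= |20.28 + 94.38 + (-22.95)|/2
= 91.71/2 = 45.855

45.855


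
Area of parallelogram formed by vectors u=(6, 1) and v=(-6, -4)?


|u x v| = |6*(-4) - 1*(-6)|
= |(-24) - (-6)| = 18

18


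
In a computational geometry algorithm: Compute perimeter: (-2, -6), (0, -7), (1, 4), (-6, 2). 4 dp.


Sides: (-2, -6)->(0, -7): sqrt(5) = 2.236068, (0, -7)->(1, 4): sqrt(122) = 11.045361, (1, 4)->(-6, 2): sqrt(53) = 7.28011, (-6, 2)->(-2, -6): sqrt(80) = 8.944272
Sum = 29.505811
Perimeter = 29.5058

29.5058


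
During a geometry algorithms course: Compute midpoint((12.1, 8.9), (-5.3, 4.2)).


M = ((12.1+(-5.3))/2, (8.9+4.2)/2)
= (3.4, 6.55)

(3.4, 6.55)


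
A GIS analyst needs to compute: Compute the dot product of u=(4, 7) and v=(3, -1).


u . v = u_x*v_x + u_y*v_y = 4*3 + 7*(-1)
= 12 + (-7) = 5

5


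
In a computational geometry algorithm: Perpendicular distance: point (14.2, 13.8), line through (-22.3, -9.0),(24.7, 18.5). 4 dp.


|cross product| = 67.85
|line direction| = sqrt(2965.25) = 54.4541
Distance = 67.85/sqrt(2965.25) = 1.246

1.246


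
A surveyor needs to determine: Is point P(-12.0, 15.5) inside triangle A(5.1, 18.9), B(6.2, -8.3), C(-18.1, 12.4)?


Cross products: AB x AP = -468.86, BC x BP = -201.6, CA x CP = 32.27
All same sign? no

No, outside


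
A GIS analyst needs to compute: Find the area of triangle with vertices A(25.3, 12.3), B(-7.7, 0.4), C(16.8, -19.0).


Area = |x_A(y_B-y_C) + x_B(y_C-y_A) + x_C(y_A-y_B)|/2
= |490.82 + 241.01 + 199.92|/2
= 931.75/2 = 465.875

465.875


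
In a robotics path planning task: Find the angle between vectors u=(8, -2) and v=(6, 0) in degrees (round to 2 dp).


u.v = 48, |u| = sqrt(68) = 8.2462, |v| = sqrt(36) = 6
cos(theta) = u.v/(|u||v|) = 48/sqrt(2448) = 0.970143
theta = acos(0.970143) = 14.04 degrees

14.04 degrees


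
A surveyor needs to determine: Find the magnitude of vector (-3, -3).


|u| = sqrt((-3)^2 + (-3)^2) = sqrt(18) = 4.2426

4.2426


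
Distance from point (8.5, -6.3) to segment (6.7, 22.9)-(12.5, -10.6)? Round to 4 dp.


Project P onto AB: t = 0.8553 (clamped to [0,1])
Closest point on segment: (11.6608, -5.7528)
Distance: 3.2078

3.2078


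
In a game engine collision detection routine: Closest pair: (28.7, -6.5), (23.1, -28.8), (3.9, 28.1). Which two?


d(P0,P1) = 22.9924, d(P0,P2) = 42.5699, d(P1,P2) = 60.0521
Closest: P0 and P1

Closest pair: (28.7, -6.5) and (23.1, -28.8), distance = 22.9924


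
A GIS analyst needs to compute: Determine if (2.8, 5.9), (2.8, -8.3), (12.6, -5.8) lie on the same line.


Cross product: (2.8-2.8)*((-5.8)-5.9) - ((-8.3)-5.9)*(12.6-2.8)
= 139.16

No, not collinear


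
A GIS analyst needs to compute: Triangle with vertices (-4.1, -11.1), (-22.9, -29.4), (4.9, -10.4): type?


Side lengths squared: AB^2=688.33, BC^2=1133.84, CA^2=81.49
Sorted: [81.49, 688.33, 1133.84]
By sides: Scalene, By angles: Obtuse

Scalene, Obtuse


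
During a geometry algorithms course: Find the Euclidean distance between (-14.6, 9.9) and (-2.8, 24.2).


dx=11.8, dy=14.3
d^2 = 11.8^2 + 14.3^2 = 343.73
d = sqrt(343.73) = 18.54

18.54


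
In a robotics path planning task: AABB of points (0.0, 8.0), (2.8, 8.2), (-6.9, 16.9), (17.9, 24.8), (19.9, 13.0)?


x range: [-6.9, 19.9]
y range: [8, 24.8]
Bounding box: (-6.9,8) to (19.9,24.8)

(-6.9,8) to (19.9,24.8)


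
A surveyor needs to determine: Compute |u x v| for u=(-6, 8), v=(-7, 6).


|u x v| = |(-6)*6 - 8*(-7)|
= |(-36) - (-56)| = 20

20


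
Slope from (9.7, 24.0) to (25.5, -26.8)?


slope = (y2-y1)/(x2-x1) = ((-26.8)-24)/(25.5-9.7) = (-50.8)/15.8 = -3.2152

-3.2152


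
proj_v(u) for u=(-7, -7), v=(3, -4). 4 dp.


u.v = 7, |v| = sqrt(25) = 5
Scalar projection = u.v / |v| = 7 / sqrt(25) = 1.4

1.4


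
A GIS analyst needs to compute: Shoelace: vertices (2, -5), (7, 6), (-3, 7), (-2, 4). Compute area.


Shoelace sum: (2*6 - 7*(-5)) + (7*7 - (-3)*6) + ((-3)*4 - (-2)*7) + ((-2)*(-5) - 2*4)
= 118
Area = |118|/2 = 59

59


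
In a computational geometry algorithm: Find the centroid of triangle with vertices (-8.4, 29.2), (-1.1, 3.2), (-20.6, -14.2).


Centroid = ((x_A+x_B+x_C)/3, (y_A+y_B+y_C)/3)
= (((-8.4)+(-1.1)+(-20.6))/3, (29.2+3.2+(-14.2))/3)
= (-10.0333, 6.0667)

(-10.0333, 6.0667)


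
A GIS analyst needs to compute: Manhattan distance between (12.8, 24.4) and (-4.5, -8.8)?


|12.8-(-4.5)| + |24.4-(-8.8)| = 17.3 + 33.2 = 50.5

50.5


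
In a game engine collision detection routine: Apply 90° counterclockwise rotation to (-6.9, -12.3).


90° CCW: (x,y) -> (-y, x)
(-6.9,-12.3) -> (12.3, -6.9)

(12.3, -6.9)


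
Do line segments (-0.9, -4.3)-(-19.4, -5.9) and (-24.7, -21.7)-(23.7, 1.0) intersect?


Cross products: d1=301.9, d2=644.41, d3=283.82, d4=-58.69
d1*d2 < 0 and d3*d4 < 0? no

No, they don't intersect


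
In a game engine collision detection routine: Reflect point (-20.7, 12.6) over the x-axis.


Reflection over x-axis: (x,y) -> (x,-y)
(-20.7, 12.6) -> (-20.7, -12.6)

(-20.7, -12.6)


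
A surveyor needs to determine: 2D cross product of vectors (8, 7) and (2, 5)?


u x v = u_x*v_y - u_y*v_x = 8*5 - 7*2
= 40 - 14 = 26

26


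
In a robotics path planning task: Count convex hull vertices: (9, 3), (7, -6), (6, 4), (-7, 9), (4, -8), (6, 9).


Convex hull vertices (CCW): (-7, 9), (4, -8), (7, -6), (9, 3), (6, 9)
Count = 5

5


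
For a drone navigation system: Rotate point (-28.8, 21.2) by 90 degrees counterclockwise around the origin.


90° CCW: (x,y) -> (-y, x)
(-28.8,21.2) -> (-21.2, -28.8)

(-21.2, -28.8)


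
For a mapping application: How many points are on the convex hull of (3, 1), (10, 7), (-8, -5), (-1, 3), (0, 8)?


Convex hull vertices (CCW): (-8, -5), (3, 1), (10, 7), (0, 8)
Count = 4

4


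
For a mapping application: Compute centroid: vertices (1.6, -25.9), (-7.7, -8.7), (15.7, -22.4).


Centroid = ((x_A+x_B+x_C)/3, (y_A+y_B+y_C)/3)
= ((1.6+(-7.7)+15.7)/3, ((-25.9)+(-8.7)+(-22.4))/3)
= (3.2, -19)

(3.2, -19)


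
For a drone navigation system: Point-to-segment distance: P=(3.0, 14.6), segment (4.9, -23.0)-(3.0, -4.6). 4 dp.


Project P onto AB: t = 1 (clamped to [0,1])
Closest point on segment: (3, -4.6)
Distance: 19.2

19.2


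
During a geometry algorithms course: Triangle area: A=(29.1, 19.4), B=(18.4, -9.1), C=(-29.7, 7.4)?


Area = |x_A(y_B-y_C) + x_B(y_C-y_A) + x_C(y_A-y_B)|/2
= |(-480.15) + (-220.8) + (-846.45)|/2
= 1547.4/2 = 773.7

773.7


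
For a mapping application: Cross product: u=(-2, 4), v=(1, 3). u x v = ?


u x v = u_x*v_y - u_y*v_x = (-2)*3 - 4*1
= (-6) - 4 = -10

-10


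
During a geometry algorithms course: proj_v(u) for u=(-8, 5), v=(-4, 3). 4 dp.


u.v = 47, |v| = sqrt(25) = 5
Scalar projection = u.v / |v| = 47 / sqrt(25) = 9.4

9.4


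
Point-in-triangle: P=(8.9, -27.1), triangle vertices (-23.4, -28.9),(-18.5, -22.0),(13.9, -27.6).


Cross products: AB x AP = -214.05, BC x BP = -11.8, CA x CP = -25.15
All same sign? yes

Yes, inside


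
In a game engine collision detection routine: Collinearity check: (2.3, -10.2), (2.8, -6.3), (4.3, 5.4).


Cross product: (2.8-2.3)*(5.4-(-10.2)) - ((-6.3)-(-10.2))*(4.3-2.3)
= 0

Yes, collinear


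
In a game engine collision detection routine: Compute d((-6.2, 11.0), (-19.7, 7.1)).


dx=-13.5, dy=-3.9
d^2 = (-13.5)^2 + (-3.9)^2 = 197.46
d = sqrt(197.46) = 14.052

14.052


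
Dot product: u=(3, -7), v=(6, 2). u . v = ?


u . v = u_x*v_x + u_y*v_y = 3*6 + (-7)*2
= 18 + (-14) = 4

4


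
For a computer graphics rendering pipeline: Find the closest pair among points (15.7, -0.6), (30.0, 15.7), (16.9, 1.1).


d(P0,P1) = 21.6836, d(P0,P2) = 2.0809, d(P1,P2) = 19.6156
Closest: P0 and P2

Closest pair: (15.7, -0.6) and (16.9, 1.1), distance = 2.0809


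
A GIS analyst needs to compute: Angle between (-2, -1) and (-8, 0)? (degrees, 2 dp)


u.v = 16, |u| = sqrt(5) = 2.2361, |v| = sqrt(64) = 8
cos(theta) = u.v/(|u||v|) = 16/sqrt(320) = 0.894427
theta = acos(0.894427) = 26.57 degrees

26.57 degrees


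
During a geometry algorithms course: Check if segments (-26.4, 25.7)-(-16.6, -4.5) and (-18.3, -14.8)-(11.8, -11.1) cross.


Cross products: d1=1249.02, d2=303.74, d3=-152.28, d4=793
d1*d2 < 0 and d3*d4 < 0? no

No, they don't intersect


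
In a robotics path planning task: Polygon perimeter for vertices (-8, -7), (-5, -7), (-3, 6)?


Sides: (-8, -7)->(-5, -7): sqrt(9) = 3, (-5, -7)->(-3, 6): sqrt(173) = 13.152946, (-3, 6)->(-8, -7): sqrt(194) = 13.928388
Sum = 30.081334
Perimeter = 30.0813

30.0813


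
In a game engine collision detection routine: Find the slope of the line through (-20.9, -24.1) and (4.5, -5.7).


slope = (y2-y1)/(x2-x1) = ((-5.7)-(-24.1))/(4.5-(-20.9)) = 18.4/25.4 = 0.7244

0.7244


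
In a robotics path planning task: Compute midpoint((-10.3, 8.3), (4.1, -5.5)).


M = (((-10.3)+4.1)/2, (8.3+(-5.5))/2)
= (-3.1, 1.4)

(-3.1, 1.4)


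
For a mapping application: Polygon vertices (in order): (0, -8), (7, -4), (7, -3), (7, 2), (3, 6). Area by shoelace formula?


Shoelace sum: (0*(-4) - 7*(-8)) + (7*(-3) - 7*(-4)) + (7*2 - 7*(-3)) + (7*6 - 3*2) + (3*(-8) - 0*6)
= 110
Area = |110|/2 = 55

55
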